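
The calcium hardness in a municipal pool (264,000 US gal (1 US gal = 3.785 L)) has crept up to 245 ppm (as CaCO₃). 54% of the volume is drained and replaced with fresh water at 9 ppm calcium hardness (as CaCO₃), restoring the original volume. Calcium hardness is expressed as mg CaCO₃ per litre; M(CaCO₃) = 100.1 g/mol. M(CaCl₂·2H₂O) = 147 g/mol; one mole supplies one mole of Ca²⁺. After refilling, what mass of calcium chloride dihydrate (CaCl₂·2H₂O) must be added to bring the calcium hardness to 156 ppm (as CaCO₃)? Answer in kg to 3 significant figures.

Volume: 264,000 US gal × 3.785 L/gal = 999,240 L.
After draining 54% and refilling: 245 × 0.46 + 9 × 0.54 = 117.56 ppm.
Deficit to target: 156 − 117.56 = 38.44 mg/L.
As CaCO₃: 38.44 mg/L × 999,240 L = 38,410 g; ÷ 100.1 = 383.7 mol Ca²⁺.
Mass: 383.7 × 147 = 56,410 g.

56.4 kg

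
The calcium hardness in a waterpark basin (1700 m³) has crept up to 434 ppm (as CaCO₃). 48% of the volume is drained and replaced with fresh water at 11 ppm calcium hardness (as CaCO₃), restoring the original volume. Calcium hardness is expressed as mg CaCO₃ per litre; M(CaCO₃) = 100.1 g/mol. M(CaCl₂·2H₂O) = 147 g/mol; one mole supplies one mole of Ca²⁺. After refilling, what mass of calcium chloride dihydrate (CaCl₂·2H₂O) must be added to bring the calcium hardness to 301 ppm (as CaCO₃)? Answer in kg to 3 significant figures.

Volume: 1700 m³ = 1,700,000 L.
After draining 48% and refilling: 434 × 0.52 + 11 × 0.48 = 230.96 ppm.
Deficit to target: 301 − 230.96 = 70.04 mg/L.
As CaCO₃: 70.04 mg/L × 1,700,000 L = 119,100 g; ÷ 100.1 = 1189 mol Ca²⁺.
Mass: 1189 × 147 = 174,900 g.

175 kg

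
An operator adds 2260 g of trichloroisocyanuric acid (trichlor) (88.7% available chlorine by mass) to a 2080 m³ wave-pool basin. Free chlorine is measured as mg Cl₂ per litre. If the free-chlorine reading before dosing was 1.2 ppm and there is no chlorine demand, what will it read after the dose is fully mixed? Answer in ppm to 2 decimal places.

Volume: 2080 m³ = 2,080,000 L.
Available chlorine delivered: 2260 g × 0.887 = 2005 g as Cl₂.
Concentration rise: 2005 g / 2,080,000 L = 0.9638 mg/L = 0.96 ppm.
Final FC: 1.2 + 0.96 = 2.16 ppm.

2.16 ppm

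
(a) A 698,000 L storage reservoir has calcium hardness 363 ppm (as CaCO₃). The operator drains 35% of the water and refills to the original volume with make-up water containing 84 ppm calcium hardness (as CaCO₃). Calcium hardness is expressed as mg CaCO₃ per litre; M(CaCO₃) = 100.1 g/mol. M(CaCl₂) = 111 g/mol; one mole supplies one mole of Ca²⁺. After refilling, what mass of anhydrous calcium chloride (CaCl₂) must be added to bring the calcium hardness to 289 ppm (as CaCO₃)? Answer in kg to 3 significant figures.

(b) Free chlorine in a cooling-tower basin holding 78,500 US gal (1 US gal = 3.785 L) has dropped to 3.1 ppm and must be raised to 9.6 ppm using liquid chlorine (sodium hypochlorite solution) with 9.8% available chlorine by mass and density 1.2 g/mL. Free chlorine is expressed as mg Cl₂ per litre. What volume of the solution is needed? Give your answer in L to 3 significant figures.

(a) After draining 35% and refilling: 363 × 0.65 + 84 × 0.35 = 265.35 ppm.
(a) Deficit to target: 289 − 265.35 = 23.65 mg/L.
(a) As CaCO₃: 23.65 mg/L × 698,000 L = 16,510 g; ÷ 100.1 = 164.9 mol Ca²⁺.
(a) Mass: 164.9 × 111 = 18,310 g.

(b) Volume: 78,500 US gal × 3.785 L/gal = 297,122 L.
(b) Chlorine deficit: 9.6 − 3.1 = 6.5 ppm = 6.5 mg/L as Cl₂.
(b) Cl₂ equivalent needed: 6.5 mg/L × 297,122 L = 1,931,000 mg = 1931 g.
(b) Product at 9.8% available chlorine: 1931 / 0.098 = 19,710 g.
(b) Volume at density 1.2 g/mL: 19,710 g ÷ 1.2 g/mL = 16,420 mL.

(a) 18.3 kg; (b) 16.4 L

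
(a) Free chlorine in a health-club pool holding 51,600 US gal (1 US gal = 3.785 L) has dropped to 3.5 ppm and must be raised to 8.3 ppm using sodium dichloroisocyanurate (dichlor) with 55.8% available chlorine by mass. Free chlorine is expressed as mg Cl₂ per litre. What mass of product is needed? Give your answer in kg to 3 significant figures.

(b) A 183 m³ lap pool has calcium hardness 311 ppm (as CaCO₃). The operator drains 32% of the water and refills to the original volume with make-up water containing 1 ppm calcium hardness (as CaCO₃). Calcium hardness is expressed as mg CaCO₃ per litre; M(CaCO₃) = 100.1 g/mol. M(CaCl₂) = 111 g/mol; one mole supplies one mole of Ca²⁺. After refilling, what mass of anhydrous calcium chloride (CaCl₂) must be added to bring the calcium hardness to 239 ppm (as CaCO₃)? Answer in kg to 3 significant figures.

(a) 1.68 kg; (b) 5.52 kg

(a) Volume: 51,600 US gal × 3.785 L/gal = 195,306 L.
(a) Chlorine deficit: 8.3 − 3.5 = 4.8 ppm = 4.8 mg/L as Cl₂.
(a) Cl₂ equivalent needed: 4.8 mg/L × 195,306 L = 937,500 mg = 937.5 g.
(a) Product at 55.8% available chlorine: 937.5 / 0.558 = 1680 g.

(b) Volume: 183 m³ = 183,000 L.
(b) After draining 32% and refilling: 311 × 0.68 + 1 × 0.32 = 211.8 ppm.
(b) Deficit to target: 239 − 211.8 = 27.2 mg/L.
(b) As CaCO₃: 27.2 mg/L × 183,000 L = 4978 g; ÷ 100.1 = 49.73 mol Ca²⁺.
(b) Mass: 49.73 × 111 = 5520 g.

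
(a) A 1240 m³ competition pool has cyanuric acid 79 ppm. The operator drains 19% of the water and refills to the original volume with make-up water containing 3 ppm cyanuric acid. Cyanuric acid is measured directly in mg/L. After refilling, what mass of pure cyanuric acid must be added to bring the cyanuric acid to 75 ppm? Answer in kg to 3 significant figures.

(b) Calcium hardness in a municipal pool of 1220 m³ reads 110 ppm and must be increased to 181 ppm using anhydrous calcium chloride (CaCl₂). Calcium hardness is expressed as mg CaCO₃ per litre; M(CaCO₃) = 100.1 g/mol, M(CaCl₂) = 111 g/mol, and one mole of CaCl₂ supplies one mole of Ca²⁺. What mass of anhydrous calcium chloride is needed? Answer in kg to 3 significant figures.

(a) 12.9 kg; (b) 96.1 kg

(a) Volume: 1240 m³ = 1,240,000 L.
(a) After draining 19% and refilling: 79 × 0.81 + 3 × 0.19 = 64.56 ppm.
(a) Deficit to target: 75 − 64.56 = 10.44 mg/L.
(a) Mass: 10.44 mg/L × 1,240,000 L = 12,950 g cyanuric acid.

(b) Volume: 1220 m³ = 1,220,000 L.
(b) Hardness to add: (181 − 110) = 71 mg/L as CaCO₃ × 1,220,000 L = 86,620 g as CaCO₃.
(b) Moles of Ca²⁺ (1 mol Ca²⁺ ≡ 1 mol CaCO₃): 86,620 / 100.1 g/mol = 865.3 mol.
(b) Mass of CaCl₂: 865.3 × 111 = 96,050 g.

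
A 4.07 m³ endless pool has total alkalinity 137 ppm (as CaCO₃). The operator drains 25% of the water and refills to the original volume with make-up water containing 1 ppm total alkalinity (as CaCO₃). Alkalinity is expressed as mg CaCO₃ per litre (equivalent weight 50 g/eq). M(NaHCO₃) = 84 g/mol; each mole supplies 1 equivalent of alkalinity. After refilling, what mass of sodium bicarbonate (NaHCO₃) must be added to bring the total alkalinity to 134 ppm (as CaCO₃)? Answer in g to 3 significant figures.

Volume: 4.07 m³ = 4,070 L.
After draining 25% and refilling: 137 × 0.75 + 1 × 0.25 = 103 ppm.
Deficit to target: 134 − 103 = 31 mg/L.
As CaCO₃: 31 mg/L × 4,070 L = 126.2 g; ÷ 50 g/eq ÷ 1 = 2.523 mol NaHCO₃.
Mass: 2.523 × 84 = 212 g.

212 g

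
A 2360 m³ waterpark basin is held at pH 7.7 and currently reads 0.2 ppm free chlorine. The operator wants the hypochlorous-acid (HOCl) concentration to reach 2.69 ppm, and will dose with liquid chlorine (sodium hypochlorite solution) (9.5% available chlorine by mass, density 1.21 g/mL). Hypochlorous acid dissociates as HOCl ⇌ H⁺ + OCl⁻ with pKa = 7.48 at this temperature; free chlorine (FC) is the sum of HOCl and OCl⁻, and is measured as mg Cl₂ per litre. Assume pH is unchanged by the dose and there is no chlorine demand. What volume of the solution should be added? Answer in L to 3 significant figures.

Volume: 2360 m³ = 2,360,000 L.
[OCl⁻]/[HOCl] = 10^(pH − pKa) = 10^(7.7 − 7.48) = 1.66; fraction as HOCl = 1/(1 + 1.66) = 0.376.
Free chlorine required for 2.69 ppm HOCl: 2.69 / 0.376 = 7.154 ppm.
FC to add: 7.154 − 0.2 = 6.954 mg/L as Cl₂.
Cl₂ equivalent: 6.954 mg/L × 2,360,000 L = 16,410 g.
Product at 9.5% available Cl: 16,410 / 0.095 = 172,800 g.
Volume: 172,800 g ÷ 1.21 g/mL = 142,800 mL.

143 L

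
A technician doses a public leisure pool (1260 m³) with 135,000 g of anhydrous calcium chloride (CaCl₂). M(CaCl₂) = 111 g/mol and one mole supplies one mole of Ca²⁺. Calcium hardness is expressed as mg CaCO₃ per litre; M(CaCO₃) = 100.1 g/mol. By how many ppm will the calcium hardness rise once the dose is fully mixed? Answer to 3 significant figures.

Volume: 1260 m³ = 1,260,000 L.
Moles of Ca²⁺: 135,000 g ÷ 111 g/mol = 1216 mol.
As CaCO₃: 1216 mol × 100.1 g/mol = 121,700 g.
Rise: 121,700 g / 1,260,000 L × 1000 = 96.62 mg/L.

96.6 ppm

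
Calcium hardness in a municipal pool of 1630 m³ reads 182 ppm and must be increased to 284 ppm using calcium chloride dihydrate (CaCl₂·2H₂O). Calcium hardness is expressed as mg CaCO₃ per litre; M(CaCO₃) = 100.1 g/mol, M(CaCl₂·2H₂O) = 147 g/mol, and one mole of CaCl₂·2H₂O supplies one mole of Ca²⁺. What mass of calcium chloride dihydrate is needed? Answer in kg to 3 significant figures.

Volume: 1630 m³ = 1,630,000 L.
Hardness to add: (284 − 182) = 102 mg/L as CaCO₃ × 1,630,000 L = 166,300 g as CaCO₃.
Moles of Ca²⁺ (1 mol Ca²⁺ ≡ 1 mol CaCO₃): 166,300 / 100.1 g/mol = 1661 mol.
Mass of CaCl₂·2H₂O: 1661 × 147 = 244,200 g.

244 kg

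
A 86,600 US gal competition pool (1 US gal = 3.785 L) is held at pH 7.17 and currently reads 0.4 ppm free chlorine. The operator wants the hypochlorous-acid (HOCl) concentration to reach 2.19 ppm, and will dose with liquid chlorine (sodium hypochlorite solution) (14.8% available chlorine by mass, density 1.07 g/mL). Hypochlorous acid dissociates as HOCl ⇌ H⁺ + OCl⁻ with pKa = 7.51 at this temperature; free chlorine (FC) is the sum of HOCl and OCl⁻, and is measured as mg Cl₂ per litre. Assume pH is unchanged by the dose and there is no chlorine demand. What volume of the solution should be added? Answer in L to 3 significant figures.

5.78 L

Volume: 86,600 US gal × 3.785 L/gal = 327,781 L.
[OCl⁻]/[HOCl] = 10^(pH − pKa) = 10^(7.17 − 7.51) = 0.4571; fraction as HOCl = 1/(1 + 0.4571) = 0.6863.
Free chlorine required for 2.19 ppm HOCl: 2.19 / 0.6863 = 3.191 ppm.
FC to add: 3.191 − 0.4 = 2.791 mg/L as Cl₂.
Cl₂ equivalent: 2.791 mg/L × 327,781 L = 914.8 g.
Product at 14.8% available Cl: 914.8 / 0.148 = 6181 g.
Volume: 6181 g ÷ 1.07 g/mL = 5777 mL.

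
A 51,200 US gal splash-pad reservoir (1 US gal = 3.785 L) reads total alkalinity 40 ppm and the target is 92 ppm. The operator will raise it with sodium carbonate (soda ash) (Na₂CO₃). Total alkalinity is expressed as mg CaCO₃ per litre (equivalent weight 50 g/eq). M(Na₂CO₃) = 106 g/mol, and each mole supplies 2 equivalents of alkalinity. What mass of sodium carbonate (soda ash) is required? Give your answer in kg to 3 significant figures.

Volume: 51,200 US gal × 3.785 L/gal = 193,792 L.
Alkalinity to add: (92 − 40) = 52 mg/L as CaCO₃ × 193,792 L = 10,080 g as CaCO₃.
Equivalents: 10,080 g ÷ 50 g/eq = 201.5 eq.
Each mole of Na₂CO₃ supplies 2 eq, so 201.5 / 2 = 100.8 mol.
Mass: 100.8 mol × 106 g/mol = 10,680 g.

10.7 kg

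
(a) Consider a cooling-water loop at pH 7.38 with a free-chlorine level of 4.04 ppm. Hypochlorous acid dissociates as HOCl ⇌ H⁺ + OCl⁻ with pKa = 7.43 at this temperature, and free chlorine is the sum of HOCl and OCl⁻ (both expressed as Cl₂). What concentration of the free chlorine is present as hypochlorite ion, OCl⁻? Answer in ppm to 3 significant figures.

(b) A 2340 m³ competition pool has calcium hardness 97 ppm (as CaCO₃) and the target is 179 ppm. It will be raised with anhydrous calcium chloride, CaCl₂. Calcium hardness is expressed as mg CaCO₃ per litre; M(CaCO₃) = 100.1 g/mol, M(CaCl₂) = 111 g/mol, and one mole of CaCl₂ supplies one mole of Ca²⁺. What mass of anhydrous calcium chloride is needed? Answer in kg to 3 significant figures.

(a) [OCl⁻]/[HOCl] = 10^(pH − pKa) = 10^(7.38 − 7.43) = 10^-0.05 = 0.8913.
(a) Fraction as HOCl = 1 / (1 + 0.8913) = 0.5288.
(a) OCl⁻ = (1 − 0.5288) × 4.04 ppm = 1.904 ppm.

(b) Volume: 2340 m³ = 2,340,000 L.
(b) Hardness to add: (179 − 97) = 82 mg/L as CaCO₃ × 2,340,000 L = 191,900 g as CaCO₃.
(b) Moles of Ca²⁺ (1 mol Ca²⁺ ≡ 1 mol CaCO₃): 191,900 / 100.1 g/mol = 1917 mol.
(b) Mass of CaCl₂: 1917 × 111 = 212,800 g.

(a) 1.90 ppm; (b) 213 kg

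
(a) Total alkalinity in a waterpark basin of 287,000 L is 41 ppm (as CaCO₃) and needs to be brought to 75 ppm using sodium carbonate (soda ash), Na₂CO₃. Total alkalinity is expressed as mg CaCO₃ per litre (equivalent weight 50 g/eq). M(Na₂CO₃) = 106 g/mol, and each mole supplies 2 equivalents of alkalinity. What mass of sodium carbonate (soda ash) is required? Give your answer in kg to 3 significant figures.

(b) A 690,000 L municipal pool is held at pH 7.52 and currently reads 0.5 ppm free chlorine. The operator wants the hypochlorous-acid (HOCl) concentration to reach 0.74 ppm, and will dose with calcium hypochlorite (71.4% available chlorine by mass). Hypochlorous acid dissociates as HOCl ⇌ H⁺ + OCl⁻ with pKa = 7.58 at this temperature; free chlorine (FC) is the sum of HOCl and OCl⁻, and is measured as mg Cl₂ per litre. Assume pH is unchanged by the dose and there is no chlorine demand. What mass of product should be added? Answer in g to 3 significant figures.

(a) 10.3 kg; (b) 855 g

(a) Alkalinity to add: (75 − 41) = 34 mg/L as CaCO₃ × 287,000 L = 9758 g as CaCO₃.
(a) Equivalents: 9758 g ÷ 50 g/eq = 195.2 eq.
(a) Each mole of Na₂CO₃ supplies 2 eq, so 195.2 / 2 = 97.58 mol.
(a) Mass: 97.58 mol × 106 g/mol = 10,340 g.

(b) [OCl⁻]/[HOCl] = 10^(pH − pKa) = 10^(7.52 − 7.58) = 0.871; fraction as HOCl = 1/(1 + 0.871) = 0.5345.
(b) Free chlorine required for 0.74 ppm HOCl: 0.74 / 0.5345 = 1.385 ppm.
(b) FC to add: 1.385 − 0.5 = 0.8845 mg/L as Cl₂.
(b) Cl₂ equivalent: 0.8845 mg/L × 690,000 L = 610.3 g.
(b) Product at 71.4% available Cl: 610.3 / 0.714 = 854.8 g.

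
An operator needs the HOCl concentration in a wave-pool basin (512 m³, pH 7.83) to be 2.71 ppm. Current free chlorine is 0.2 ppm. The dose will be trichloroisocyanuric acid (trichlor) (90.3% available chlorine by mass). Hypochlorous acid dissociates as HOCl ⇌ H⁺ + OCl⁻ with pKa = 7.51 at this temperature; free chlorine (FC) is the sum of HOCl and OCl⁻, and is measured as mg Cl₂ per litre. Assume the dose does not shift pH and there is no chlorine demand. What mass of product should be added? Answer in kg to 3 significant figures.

Volume: 512 m³ = 512,000 L.
[OCl⁻]/[HOCl] = 10^(pH − pKa) = 10^(7.83 − 7.51) = 2.089; fraction as HOCl = 1/(1 + 2.089) = 0.3237.
Free chlorine required for 2.71 ppm HOCl: 2.71 / 0.3237 = 8.372 ppm.
FC to add: 8.372 − 0.2 = 8.172 mg/L as Cl₂.
Cl₂ equivalent: 8.172 mg/L × 512,000 L = 4184 g.
Product at 90.3% available Cl: 4184 / 0.903 = 4634 g.

4.63 kg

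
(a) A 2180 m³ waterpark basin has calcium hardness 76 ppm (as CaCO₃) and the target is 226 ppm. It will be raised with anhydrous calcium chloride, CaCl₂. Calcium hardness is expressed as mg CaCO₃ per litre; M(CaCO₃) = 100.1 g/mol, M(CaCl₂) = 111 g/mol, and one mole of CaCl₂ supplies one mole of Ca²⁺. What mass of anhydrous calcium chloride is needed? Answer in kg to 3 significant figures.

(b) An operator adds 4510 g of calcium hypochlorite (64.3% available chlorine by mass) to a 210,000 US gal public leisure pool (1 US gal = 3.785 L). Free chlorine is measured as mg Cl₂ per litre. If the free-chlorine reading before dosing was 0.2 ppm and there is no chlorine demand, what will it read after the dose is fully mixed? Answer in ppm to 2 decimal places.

(a) Volume: 2180 m³ = 2,180,000 L.
(a) Hardness to add: (226 − 76) = 150 mg/L as CaCO₃ × 2,180,000 L = 327,000 g as CaCO₃.
(a) Moles of Ca²⁺ (1 mol Ca²⁺ ≡ 1 mol CaCO₃): 327,000 / 100.1 g/mol = 3267 mol.
(a) Mass of CaCl₂: 3267 × 111 = 362,600 g.

(b) Volume: 210,000 US gal × 3.785 L/gal = 794,850 L.
(b) Available chlorine delivered: 4510 g × 0.643 = 2900 g as Cl₂.
(b) Concentration rise: 2900 g / 794,850 L = 3.648 mg/L = 3.65 ppm.
(b) Final FC: 0.2 + 3.65 = 3.85 ppm.

(a) 363 kg; (b) 3.85 ppm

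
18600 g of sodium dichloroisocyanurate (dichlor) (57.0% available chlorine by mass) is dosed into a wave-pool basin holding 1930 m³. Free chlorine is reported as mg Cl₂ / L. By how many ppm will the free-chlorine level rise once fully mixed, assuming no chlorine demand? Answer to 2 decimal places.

5.49 ppm

Volume: 1930 m³ = 1,930,000 L.
Available chlorine delivered: 18,600 g × 0.57 = 10,600 g as Cl₂.
Concentration rise: 10,600 g / 1,930,000 L = 5.493 mg/L = 5.49 ppm.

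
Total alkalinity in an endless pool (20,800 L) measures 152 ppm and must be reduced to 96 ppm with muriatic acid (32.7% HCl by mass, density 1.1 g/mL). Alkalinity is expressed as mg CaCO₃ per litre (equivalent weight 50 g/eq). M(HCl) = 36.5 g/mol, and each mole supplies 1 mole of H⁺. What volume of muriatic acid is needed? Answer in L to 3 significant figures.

2.36 L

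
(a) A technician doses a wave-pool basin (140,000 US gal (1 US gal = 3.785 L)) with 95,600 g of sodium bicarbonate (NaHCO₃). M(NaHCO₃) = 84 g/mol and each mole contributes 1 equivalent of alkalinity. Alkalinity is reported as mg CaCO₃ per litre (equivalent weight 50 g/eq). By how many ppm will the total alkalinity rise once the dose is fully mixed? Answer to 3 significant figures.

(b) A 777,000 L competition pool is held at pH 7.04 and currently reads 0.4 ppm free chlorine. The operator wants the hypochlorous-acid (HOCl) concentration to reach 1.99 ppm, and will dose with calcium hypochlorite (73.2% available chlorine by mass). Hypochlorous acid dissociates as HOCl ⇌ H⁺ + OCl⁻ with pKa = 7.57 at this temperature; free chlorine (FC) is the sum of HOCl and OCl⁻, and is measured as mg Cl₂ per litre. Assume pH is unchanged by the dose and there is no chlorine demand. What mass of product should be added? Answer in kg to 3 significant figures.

(a) 107 ppm; (b) 2.31 kg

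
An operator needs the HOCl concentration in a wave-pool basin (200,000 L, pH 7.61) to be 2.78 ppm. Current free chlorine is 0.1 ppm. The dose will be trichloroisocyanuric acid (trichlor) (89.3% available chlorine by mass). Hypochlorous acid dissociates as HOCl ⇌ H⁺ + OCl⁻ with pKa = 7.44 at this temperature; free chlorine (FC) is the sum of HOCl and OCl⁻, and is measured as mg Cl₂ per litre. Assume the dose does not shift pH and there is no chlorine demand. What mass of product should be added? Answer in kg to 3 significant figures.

1.52 kg

[OCl⁻]/[HOCl] = 10^(pH − pKa) = 10^(7.61 − 7.44) = 1.479; fraction as HOCl = 1/(1 + 1.479) = 0.4034.
Free chlorine required for 2.78 ppm HOCl: 2.78 / 0.4034 = 6.892 ppm.
FC to add: 6.892 − 0.1 = 6.792 mg/L as Cl₂.
Cl₂ equivalent: 6.792 mg/L × 200,000 L = 1358 g.
Product at 89.3% available Cl: 1358 / 0.893 = 1521 g.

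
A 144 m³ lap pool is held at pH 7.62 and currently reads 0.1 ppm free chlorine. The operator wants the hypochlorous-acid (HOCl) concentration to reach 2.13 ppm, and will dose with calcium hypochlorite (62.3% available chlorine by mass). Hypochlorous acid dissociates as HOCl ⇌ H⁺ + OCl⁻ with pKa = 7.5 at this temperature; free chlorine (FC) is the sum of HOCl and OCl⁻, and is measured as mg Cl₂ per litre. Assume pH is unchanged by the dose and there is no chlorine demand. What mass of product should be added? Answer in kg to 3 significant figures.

Volume: 144 m³ = 144,000 L.
[OCl⁻]/[HOCl] = 10^(pH − pKa) = 10^(7.62 − 7.5) = 1.318; fraction as HOCl = 1/(1 + 1.318) = 0.4314.
Free chlorine required for 2.13 ppm HOCl: 2.13 / 0.4314 = 4.938 ppm.
FC to add: 4.938 − 0.1 = 4.838 mg/L as Cl₂.
Cl₂ equivalent: 4.838 mg/L × 144,000 L = 696.7 g.
Product at 62.3% available Cl: 696.7 / 0.623 = 1118 g.

1.12 kg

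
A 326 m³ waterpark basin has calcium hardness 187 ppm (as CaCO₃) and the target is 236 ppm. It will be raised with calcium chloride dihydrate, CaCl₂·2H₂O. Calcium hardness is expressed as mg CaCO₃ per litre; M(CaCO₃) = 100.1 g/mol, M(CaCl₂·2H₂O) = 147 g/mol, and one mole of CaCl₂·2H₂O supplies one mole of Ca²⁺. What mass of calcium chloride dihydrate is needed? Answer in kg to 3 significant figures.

23.5 kg

Volume: 326 m³ = 326,000 L.
Hardness to add: (236 − 187) = 49 mg/L as CaCO₃ × 326,000 L = 15,970 g as CaCO₃.
Moles of Ca²⁺ (1 mol Ca²⁺ ≡ 1 mol CaCO₃): 15,970 / 100.1 g/mol = 159.6 mol.
Mass of CaCl₂·2H₂O: 159.6 × 147 = 23,460 g.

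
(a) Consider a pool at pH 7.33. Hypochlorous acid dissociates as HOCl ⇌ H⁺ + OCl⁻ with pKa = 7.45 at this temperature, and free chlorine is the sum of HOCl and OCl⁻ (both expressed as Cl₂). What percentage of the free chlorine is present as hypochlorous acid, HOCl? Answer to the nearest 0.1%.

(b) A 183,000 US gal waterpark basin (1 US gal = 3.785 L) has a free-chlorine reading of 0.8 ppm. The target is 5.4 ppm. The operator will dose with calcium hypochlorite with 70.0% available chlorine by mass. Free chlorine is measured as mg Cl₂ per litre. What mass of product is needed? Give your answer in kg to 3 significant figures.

(a) 56.9%; (b) 4.55 kg

(a) [OCl⁻]/[HOCl] = 10^(pH − pKa) = 10^(7.33 − 7.45) = 10^-0.12 = 0.7586.
(a) Fraction as HOCl = 1 / (1 + 0.7586) = 0.5686.

(b) Volume: 183,000 US gal × 3.785 L/gal = 692,655 L.
(b) Chlorine deficit: 5.4 − 0.8 = 4.6 ppm = 4.6 mg/L as Cl₂.
(b) Cl₂ equivalent needed: 4.6 mg/L × 692,655 L = 3,186,000 mg = 3186 g.
(b) Product at 70.0% available chlorine: 3186 / 0.7 = 4552 g.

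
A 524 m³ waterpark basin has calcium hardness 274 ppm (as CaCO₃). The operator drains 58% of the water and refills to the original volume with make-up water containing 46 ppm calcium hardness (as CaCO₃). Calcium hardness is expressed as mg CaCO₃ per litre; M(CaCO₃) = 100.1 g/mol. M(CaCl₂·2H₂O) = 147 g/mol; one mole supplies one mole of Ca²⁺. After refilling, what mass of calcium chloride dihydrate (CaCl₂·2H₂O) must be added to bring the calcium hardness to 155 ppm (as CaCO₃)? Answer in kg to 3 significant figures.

Volume: 524 m³ = 524,000 L.
After draining 58% and refilling: 274 × 0.42 + 46 × 0.58 = 141.76 ppm.
Deficit to target: 155 − 141.76 = 13.24 mg/L.
As CaCO₃: 13.24 mg/L × 524,000 L = 6938 g; ÷ 100.1 = 69.31 mol Ca²⁺.
Mass: 69.31 × 147 = 10,190 g.

10.2 kg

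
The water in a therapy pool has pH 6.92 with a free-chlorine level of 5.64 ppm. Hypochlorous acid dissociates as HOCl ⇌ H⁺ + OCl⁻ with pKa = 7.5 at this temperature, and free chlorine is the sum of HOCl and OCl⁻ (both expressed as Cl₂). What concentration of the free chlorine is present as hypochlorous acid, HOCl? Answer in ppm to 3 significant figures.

4.47 ppm

[OCl⁻]/[HOCl] = 10^(pH − pKa) = 10^(6.92 − 7.5) = 10^-0.58 = 0.263.
Fraction as HOCl = 1 / (1 + 0.263) = 0.7917.
HOCl = 0.7917 × 5.64 ppm = 4.465 ppm.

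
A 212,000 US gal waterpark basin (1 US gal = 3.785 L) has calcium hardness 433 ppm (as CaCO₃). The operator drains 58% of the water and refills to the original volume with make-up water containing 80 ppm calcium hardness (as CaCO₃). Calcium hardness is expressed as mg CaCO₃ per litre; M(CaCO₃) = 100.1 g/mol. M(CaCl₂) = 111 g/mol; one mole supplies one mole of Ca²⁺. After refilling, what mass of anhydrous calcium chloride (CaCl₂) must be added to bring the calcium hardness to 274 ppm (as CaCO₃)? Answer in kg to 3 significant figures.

Volume: 212,000 US gal × 3.785 L/gal = 802,420 L.
After draining 58% and refilling: 433 × 0.42 + 80 × 0.58 = 228.26 ppm.
Deficit to target: 274 − 228.26 = 45.74 mg/L.
As CaCO₃: 45.74 mg/L × 802,420 L = 36,700 g; ÷ 100.1 = 366.7 mol Ca²⁺.
Mass: 366.7 × 111 = 40,700 g.

40.7 kg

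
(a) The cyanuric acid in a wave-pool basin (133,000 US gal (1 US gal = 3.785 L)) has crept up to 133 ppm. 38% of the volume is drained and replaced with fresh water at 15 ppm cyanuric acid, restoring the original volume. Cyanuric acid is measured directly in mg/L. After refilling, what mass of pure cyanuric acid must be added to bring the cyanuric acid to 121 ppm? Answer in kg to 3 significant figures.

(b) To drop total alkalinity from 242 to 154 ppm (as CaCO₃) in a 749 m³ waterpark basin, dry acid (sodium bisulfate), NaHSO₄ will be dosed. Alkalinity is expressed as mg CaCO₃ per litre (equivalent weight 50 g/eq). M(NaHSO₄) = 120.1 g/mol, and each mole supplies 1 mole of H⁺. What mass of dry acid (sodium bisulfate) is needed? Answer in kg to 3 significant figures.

(a) 16.5 kg; (b) 158 kg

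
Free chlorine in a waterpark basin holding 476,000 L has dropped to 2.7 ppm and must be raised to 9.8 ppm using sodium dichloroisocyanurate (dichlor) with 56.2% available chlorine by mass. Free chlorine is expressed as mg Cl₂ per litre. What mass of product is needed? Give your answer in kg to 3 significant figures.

Chlorine deficit: 9.8 − 2.7 = 7.1 ppm = 7.1 mg/L as Cl₂.
Cl₂ equivalent needed: 7.1 mg/L × 476,000 L = 3,380,000 mg = 3380 g.
Product at 56.2% available chlorine: 3380 / 0.562 = 6014 g.

6.01 kg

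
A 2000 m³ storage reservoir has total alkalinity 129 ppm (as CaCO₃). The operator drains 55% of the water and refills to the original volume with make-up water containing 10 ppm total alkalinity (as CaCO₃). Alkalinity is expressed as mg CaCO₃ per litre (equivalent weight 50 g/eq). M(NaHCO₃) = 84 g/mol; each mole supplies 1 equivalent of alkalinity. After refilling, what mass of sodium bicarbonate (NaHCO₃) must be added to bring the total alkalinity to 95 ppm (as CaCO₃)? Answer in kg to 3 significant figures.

106 kg

Volume: 2000 m³ = 2,000,000 L.
After draining 55% and refilling: 129 × 0.45 + 10 × 0.55 = 63.55 ppm.
Deficit to target: 95 − 63.55 = 31.45 mg/L.
As CaCO₃: 31.45 mg/L × 2,000,000 L = 62,900 g; ÷ 50 g/eq ÷ 1 = 1258 mol NaHCO₃.
Mass: 1258 × 84 = 105,700 g.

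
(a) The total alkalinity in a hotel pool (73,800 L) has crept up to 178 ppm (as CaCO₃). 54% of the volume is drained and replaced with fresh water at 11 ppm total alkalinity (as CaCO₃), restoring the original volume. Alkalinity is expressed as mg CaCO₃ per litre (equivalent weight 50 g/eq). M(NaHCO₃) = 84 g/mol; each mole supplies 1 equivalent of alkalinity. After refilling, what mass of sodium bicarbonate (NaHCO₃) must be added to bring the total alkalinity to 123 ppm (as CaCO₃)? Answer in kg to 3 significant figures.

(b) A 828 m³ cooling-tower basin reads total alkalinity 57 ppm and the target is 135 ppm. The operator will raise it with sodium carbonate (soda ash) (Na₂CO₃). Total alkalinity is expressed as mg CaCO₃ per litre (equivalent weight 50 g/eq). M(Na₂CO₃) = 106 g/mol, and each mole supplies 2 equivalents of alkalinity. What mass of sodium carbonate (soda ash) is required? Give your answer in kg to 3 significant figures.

(a) 4.36 kg; (b) 68.5 kg

(a) After draining 54% and refilling: 178 × 0.46 + 11 × 0.54 = 87.82 ppm.
(a) Deficit to target: 123 − 87.82 = 35.18 mg/L.
(a) As CaCO₃: 35.18 mg/L × 73,800 L = 2596 g; ÷ 50 g/eq ÷ 1 = 51.93 mol NaHCO₃.
(a) Mass: 51.93 × 84 = 4362 g.

(b) Volume: 828 m³ = 828,000 L.
(b) Alkalinity to add: (135 − 57) = 78 mg/L as CaCO₃ × 828,000 L = 64,580 g as CaCO₃.
(b) Equivalents: 64,580 g ÷ 50 g/eq = 1292 eq.
(b) Each mole of Na₂CO₃ supplies 2 eq, so 1292 / 2 = 645.8 mol.
(b) Mass: 645.8 mol × 106 g/mol = 68,460 g.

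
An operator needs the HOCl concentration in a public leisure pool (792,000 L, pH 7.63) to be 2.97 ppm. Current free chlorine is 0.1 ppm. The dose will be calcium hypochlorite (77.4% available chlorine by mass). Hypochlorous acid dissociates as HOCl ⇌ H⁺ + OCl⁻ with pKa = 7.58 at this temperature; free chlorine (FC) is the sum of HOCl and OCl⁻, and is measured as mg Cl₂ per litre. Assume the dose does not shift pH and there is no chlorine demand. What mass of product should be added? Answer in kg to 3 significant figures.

[OCl⁻]/[HOCl] = 10^(pH − pKa) = 10^(7.63 − 7.58) = 1.122; fraction as HOCl = 1/(1 + 1.122) = 0.4712.
Free chlorine required for 2.97 ppm HOCl: 2.97 / 0.4712 = 6.302 ppm.
FC to add: 6.302 − 0.1 = 6.202 mg/L as Cl₂.
Cl₂ equivalent: 6.202 mg/L × 792,000 L = 4912 g.
Product at 77.4% available Cl: 4912 / 0.774 = 6347 g.

6.35 kg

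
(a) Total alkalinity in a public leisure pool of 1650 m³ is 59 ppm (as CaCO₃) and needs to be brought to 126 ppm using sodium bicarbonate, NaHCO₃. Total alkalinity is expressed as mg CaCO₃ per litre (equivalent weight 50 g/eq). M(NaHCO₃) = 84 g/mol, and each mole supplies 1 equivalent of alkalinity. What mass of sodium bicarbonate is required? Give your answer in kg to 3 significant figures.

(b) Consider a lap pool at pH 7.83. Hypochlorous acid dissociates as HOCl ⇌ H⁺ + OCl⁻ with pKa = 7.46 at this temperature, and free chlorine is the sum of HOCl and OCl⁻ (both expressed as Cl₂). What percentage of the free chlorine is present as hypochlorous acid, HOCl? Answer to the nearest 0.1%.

(a) Volume: 1650 m³ = 1,650,000 L.
(a) Alkalinity to add: (126 − 59) = 67 mg/L as CaCO₃ × 1,650,000 L = 110,600 g as CaCO₃.
(a) Equivalents: 110,600 g ÷ 50 g/eq = 2211 eq.
(a) NaHCO₃ supplies 1 eq per mole → 2211 mol.
(a) Mass: 2211 mol × 84 g/mol = 185,700 g.

(b) [OCl⁻]/[HOCl] = 10^(pH − pKa) = 10^(7.83 − 7.46) = 10^0.37 = 2.344.
(b) Fraction as HOCl = 1 / (1 + 2.344) = 0.299.

(a) 186 kg; (b) 29.9%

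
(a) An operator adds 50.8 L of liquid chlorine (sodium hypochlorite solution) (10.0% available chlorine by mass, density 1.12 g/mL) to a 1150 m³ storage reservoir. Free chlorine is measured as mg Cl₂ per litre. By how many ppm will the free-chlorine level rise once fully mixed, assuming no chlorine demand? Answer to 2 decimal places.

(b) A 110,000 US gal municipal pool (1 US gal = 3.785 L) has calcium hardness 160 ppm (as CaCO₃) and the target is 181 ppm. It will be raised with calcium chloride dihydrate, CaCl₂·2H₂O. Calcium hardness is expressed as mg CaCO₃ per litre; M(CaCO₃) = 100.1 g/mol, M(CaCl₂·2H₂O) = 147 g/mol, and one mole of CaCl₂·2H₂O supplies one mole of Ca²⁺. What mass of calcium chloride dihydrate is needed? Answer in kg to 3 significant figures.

(a) 4.95 ppm; (b) 12.8 kg

(a) Volume: 1150 m³ = 1,150,000 L.
(a) Mass of solution: 50.8 L × 1000 mL/L × 1.12 g/mL = 56,900 g.
(a) Available chlorine delivered: 56,900 g × 0.1 = 5690 g as Cl₂.
(a) Concentration rise: 5690 g / 1,150,000 L = 4.947 mg/L = 4.95 ppm.

(b) Volume: 110,000 US gal × 3.785 L/gal = 416,350 L.
(b) Hardness to add: (181 − 160) = 21 mg/L as CaCO₃ × 416,350 L = 8743 g as CaCO₃.
(b) Moles of Ca²⁺ (1 mol Ca²⁺ ≡ 1 mol CaCO₃): 8743 / 100.1 g/mol = 87.35 mol.
(b) Mass of CaCl₂·2H₂O: 87.35 × 147 = 12,840 g.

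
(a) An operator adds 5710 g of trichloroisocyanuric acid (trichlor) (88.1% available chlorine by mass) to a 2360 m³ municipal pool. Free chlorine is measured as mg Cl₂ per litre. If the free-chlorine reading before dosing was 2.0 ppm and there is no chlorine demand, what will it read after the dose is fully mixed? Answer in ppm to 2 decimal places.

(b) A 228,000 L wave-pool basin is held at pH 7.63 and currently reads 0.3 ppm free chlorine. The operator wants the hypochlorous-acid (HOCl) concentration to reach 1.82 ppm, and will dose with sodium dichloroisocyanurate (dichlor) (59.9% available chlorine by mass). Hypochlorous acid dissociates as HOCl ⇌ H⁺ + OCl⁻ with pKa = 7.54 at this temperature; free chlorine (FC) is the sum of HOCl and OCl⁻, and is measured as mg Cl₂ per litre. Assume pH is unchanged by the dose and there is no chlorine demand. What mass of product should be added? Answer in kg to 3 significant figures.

(a) 4.13 ppm; (b) 1.43 kg

(a) Volume: 2360 m³ = 2,360,000 L.
(a) Available chlorine delivered: 5710 g × 0.881 = 5031 g as Cl₂.
(a) Concentration rise: 5031 g / 2,360,000 L = 2.132 mg/L = 2.13 ppm.
(a) Final FC: 2.0 + 2.13 = 4.13 ppm.

(b) [OCl⁻]/[HOCl] = 10^(pH − pKa) = 10^(7.63 − 7.54) = 1.23; fraction as HOCl = 1/(1 + 1.23) = 0.4484.
(b) Free chlorine required for 1.82 ppm HOCl: 1.82 / 0.4484 = 4.059 ppm.
(b) FC to add: 4.059 − 0.3 = 3.759 mg/L as Cl₂.
(b) Cl₂ equivalent: 3.759 mg/L × 228,000 L = 857.1 g.
(b) Product at 59.9% available Cl: 857.1 / 0.599 = 1431 g.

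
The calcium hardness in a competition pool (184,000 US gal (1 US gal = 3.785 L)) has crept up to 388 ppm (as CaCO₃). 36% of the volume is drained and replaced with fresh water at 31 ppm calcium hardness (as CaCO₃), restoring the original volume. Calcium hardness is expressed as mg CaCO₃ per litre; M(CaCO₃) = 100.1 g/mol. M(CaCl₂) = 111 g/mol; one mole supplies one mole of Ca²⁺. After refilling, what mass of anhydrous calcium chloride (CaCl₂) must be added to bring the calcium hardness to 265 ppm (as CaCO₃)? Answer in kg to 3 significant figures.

Volume: 184,000 US gal × 3.785 L/gal = 696,440 L.
After draining 36% and refilling: 388 × 0.64 + 31 × 0.36 = 259.48 ppm.
Deficit to target: 265 − 259.48 = 5.52 mg/L.
As CaCO₃: 5.52 mg/L × 696,440 L = 3844 g; ÷ 100.1 = 38.41 mol Ca²⁺.
Mass: 38.41 × 111 = 4263 g.

4.26 kg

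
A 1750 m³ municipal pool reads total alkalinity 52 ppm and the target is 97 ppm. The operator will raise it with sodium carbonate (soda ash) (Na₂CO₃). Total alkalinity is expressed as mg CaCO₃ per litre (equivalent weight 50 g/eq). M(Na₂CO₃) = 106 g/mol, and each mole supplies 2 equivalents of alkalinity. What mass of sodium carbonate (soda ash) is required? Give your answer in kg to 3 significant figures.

Volume: 1750 m³ = 1,750,000 L.
Alkalinity to add: (97 − 52) = 45 mg/L as CaCO₃ × 1,750,000 L = 78,750 g as CaCO₃.
Equivalents: 78,750 g ÷ 50 g/eq = 1575 eq.
Each mole of Na₂CO₃ supplies 2 eq, so 1575 / 2 = 787.5 mol.
Mass: 787.5 mol × 106 g/mol = 83,480 g.

83.5 kg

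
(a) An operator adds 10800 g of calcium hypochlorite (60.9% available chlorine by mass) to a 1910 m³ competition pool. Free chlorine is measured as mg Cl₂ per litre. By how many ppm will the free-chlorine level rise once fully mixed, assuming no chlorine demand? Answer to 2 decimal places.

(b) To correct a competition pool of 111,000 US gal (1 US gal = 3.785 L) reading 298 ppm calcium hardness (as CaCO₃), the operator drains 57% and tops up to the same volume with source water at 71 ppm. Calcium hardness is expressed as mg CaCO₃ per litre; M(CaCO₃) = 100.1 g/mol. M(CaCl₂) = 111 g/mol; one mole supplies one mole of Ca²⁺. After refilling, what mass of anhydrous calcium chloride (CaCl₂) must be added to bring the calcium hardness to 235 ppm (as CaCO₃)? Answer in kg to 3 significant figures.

(a) 3.44 ppm; (b) 30.9 kg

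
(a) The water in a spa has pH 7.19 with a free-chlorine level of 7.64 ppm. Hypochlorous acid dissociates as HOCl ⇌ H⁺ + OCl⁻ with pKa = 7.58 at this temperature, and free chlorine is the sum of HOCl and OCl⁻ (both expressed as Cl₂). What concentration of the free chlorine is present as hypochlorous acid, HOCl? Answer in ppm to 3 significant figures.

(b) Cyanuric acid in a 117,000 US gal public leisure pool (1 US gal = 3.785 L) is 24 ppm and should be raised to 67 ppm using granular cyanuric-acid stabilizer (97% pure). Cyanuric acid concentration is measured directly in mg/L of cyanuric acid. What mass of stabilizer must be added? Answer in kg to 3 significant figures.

(a) 5.43 ppm; (b) 19.6 kg

(a) [OCl⁻]/[HOCl] = 10^(pH − pKa) = 10^(7.19 − 7.58) = 10^-0.39 = 0.4074.
(a) Fraction as HOCl = 1 / (1 + 0.4074) = 0.7105.
(a) HOCl = 0.7105 × 7.64 ppm = 5.429 ppm.

(b) Volume: 117,000 US gal × 3.785 L/gal = 442,845 L.
(b) CYA to add: (67 − 24) = 43 mg/L × 442,845 L = 19,040 g cyanuric acid.
(b) At 97% purity: 19,040 / 0.97 = 19,630 g product.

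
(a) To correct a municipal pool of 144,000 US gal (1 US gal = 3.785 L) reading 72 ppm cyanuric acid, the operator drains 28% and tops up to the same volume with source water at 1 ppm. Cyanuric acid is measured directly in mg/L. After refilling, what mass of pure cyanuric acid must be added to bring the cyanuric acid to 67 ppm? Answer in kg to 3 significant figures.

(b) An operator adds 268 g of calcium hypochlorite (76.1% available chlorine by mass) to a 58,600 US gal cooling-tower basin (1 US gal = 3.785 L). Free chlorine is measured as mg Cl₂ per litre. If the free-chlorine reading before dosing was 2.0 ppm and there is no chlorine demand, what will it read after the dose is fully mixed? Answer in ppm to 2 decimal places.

(a) Volume: 144,000 US gal × 3.785 L/gal = 545,040 L.
(a) After draining 28% and refilling: 72 × 0.72 + 1 × 0.28 = 52.12 ppm.
(a) Deficit to target: 67 − 52.12 = 14.88 mg/L.
(a) Mass: 14.88 mg/L × 545,040 L = 8110 g cyanuric acid.

(b) Volume: 58,600 US gal × 3.785 L/gal = 221,801 L.
(b) Available chlorine delivered: 268 g × 0.761 = 203.9 g as Cl₂.
(b) Concentration rise: 203.9 g / 221,801 L = 0.9195 mg/L = 0.92 ppm.
(b) Final FC: 2.0 + 0.92 = 2.92 ppm.

(a) 8.11 kg; (b) 2.92 ppm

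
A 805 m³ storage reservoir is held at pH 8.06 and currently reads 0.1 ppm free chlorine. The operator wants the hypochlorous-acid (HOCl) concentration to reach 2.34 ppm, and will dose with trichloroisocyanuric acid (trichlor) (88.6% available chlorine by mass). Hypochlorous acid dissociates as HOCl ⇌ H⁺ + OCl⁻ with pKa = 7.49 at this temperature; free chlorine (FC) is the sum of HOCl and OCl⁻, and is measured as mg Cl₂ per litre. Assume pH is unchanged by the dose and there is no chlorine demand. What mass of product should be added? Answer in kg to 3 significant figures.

Volume: 805 m³ = 805,000 L.
[OCl⁻]/[HOCl] = 10^(pH − pKa) = 10^(8.06 − 7.49) = 3.715; fraction as HOCl = 1/(1 + 3.715) = 0.2121.
Free chlorine required for 2.34 ppm HOCl: 2.34 / 0.2121 = 11.03 ppm.
FC to add: 11.03 − 0.1 = 10.93 mg/L as Cl₂.
Cl₂ equivalent: 10.93 mg/L × 805,000 L = 8802 g.
Product at 88.6% available Cl: 8802 / 0.886 = 9934 g.

9.93 kg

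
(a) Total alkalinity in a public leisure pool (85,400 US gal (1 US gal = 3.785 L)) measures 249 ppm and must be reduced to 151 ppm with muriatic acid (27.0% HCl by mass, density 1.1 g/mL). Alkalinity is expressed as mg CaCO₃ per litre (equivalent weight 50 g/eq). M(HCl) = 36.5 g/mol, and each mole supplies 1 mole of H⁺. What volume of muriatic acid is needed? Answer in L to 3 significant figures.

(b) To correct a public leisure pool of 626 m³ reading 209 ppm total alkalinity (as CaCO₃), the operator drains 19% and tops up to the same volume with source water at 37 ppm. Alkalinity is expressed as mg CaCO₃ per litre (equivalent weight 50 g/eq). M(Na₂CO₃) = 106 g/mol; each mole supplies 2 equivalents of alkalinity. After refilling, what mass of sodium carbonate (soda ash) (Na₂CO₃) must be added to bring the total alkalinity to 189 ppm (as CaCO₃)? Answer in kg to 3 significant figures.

(a) 77.9 L; (b) 8.41 kg

(a) Volume: 85,400 US gal × 3.785 L/gal = 323,239 L.
(a) Alkalinity to neutralize: (249 − 151) = 98 mg/L as CaCO₃ × 323,239 L = 31,680 g as CaCO₃.
(a) Equivalents of H⁺ required: 31,680 ÷ 50 g/eq = 633.5 eq = 633.5 mol HCl.
(a) Mass of HCl: 633.5 × 36.5 = 23,120 g.
(a) Mass of 27.0% solution: 23,120 / 0.27 = 85,650 g.
(a) Volume: 85,650 g ÷ 1.1 g/mL = 77,860 mL.

(b) Volume: 626 m³ = 626,000 L.
(b) After draining 19% and refilling: 209 × 0.81 + 37 × 0.19 = 176.32 ppm.
(b) Deficit to target: 189 − 176.32 = 12.68 mg/L.
(b) As CaCO₃: 12.68 mg/L × 626,000 L = 7938 g; ÷ 50 g/eq ÷ 2 = 79.38 mol Na₂CO₃.
(b) Mass: 79.38 × 106 = 8414 g.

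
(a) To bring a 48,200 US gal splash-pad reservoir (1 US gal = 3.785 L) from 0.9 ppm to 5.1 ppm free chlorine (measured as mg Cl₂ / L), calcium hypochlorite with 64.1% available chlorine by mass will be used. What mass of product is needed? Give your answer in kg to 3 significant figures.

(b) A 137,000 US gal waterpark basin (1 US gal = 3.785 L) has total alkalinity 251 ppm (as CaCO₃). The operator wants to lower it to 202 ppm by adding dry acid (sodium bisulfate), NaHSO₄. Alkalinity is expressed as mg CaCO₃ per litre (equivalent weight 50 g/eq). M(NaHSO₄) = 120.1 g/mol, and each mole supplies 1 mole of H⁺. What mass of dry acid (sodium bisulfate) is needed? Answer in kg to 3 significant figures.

(a) 1.20 kg; (b) 61.0 kg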